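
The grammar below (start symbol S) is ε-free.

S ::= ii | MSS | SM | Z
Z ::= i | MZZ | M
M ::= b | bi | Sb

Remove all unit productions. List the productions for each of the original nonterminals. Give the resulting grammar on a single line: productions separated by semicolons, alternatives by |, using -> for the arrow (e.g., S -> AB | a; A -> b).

Unit productions: S->Z, Z->M.
Unit pairs (A ⇒* B via units): (S,M), (S,Z), (Z,M).
S: inherits non-unit rules of {M, S, Z} → MSS | MZZ | SM | Sb | b | bi | i | ii.
M: inherits non-unit rules of {M} → Sb | b | bi.
Z: inherits non-unit rules of {M, Z} → MZZ | Sb | b | bi | i.

S -> b | i | SM | Sb | bi | ii | MSS | MZZ; M -> b | Sb | bi; Z -> b | i | Sb | bi | MZZ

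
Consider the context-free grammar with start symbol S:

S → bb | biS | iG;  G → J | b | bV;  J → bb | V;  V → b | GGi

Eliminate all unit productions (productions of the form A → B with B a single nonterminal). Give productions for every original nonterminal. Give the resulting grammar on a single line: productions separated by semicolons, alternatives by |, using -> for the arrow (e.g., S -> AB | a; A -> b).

Unit productions: G->J, J->V.
Unit pairs (A ⇒* B via units): (G,J), (G,V), (J,V).
S: inherits non-unit rules of {S} → bb | biS | iG.
G: inherits non-unit rules of {G, J, V} → GGi | b | bV | bb.
J: inherits non-unit rules of {J, V} → GGi | b | bb.
V: inherits non-unit rules of {V} → GGi | b.

S -> bb | iG | biS; G -> b | bV | bb | GGi; J -> b | bb | GGi; V -> b | GGi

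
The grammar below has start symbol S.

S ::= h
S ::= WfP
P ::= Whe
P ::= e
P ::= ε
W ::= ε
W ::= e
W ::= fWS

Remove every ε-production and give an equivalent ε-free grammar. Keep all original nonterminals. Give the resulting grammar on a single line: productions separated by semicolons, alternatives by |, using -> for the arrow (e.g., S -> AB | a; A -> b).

Nullable set: {P, W}.
S -> WfP: W, P nullable, giving Wf | WfP | f | fP.
Drop P -> ε.
P -> Whe: W nullable, giving Whe | he.
Drop W -> ε.
W -> fWS: W nullable, giving fS | fWS.
Unchanged (no nullable symbols): S -> h; P -> e; W -> e.

S -> f | h | Wf | fP | WfP; P -> e | he | Whe; W -> e | fS | fWS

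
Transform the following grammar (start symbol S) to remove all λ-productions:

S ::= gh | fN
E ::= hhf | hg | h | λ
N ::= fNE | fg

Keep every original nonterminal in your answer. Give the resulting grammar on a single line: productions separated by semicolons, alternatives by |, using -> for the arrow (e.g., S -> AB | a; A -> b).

S -> fN | gh; E -> h | hg | hhf; N -> fN | fg | fNE

Nullable set: {E}.
Drop E -> λ.
N -> fNE: E nullable, giving fN | fNE.
Unchanged (no nullable symbols): S -> fN; S -> gh; E -> h; E -> hg; E -> hhf; N -> fg.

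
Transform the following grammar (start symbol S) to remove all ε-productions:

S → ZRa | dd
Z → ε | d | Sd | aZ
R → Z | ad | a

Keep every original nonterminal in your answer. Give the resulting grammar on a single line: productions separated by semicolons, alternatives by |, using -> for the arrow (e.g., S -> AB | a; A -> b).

S -> a | Ra | Za | dd | ZRa; R -> Z | a | ad; Z -> a | d | Sd | aZ

Nullable set: {R, Z}.
S -> ZRa: Z, R nullable, giving Ra | ZRa | Za | a.
R -> Z: Z nullable, giving Z.
Drop Z -> ε.
Z -> aZ: Z nullable, giving a | aZ.
Unchanged (no nullable symbols): S -> dd; R -> a; R -> ad; Z -> Sd; Z -> d.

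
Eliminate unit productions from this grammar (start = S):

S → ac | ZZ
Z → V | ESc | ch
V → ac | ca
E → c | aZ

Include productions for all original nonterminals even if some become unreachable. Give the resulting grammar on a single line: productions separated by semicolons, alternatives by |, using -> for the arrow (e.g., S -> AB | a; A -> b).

S -> ZZ | ac; E -> c | aZ; V -> ac | ca; Z -> ac | ca | ch | ESc

Unit productions: Z->V.
Unit pairs (A ⇒* B via units): (Z,V).
S: inherits non-unit rules of {S} → ZZ | ac.
E: inherits non-unit rules of {E} → aZ | c.
V: inherits non-unit rules of {V} → ac | ca.
Z: inherits non-unit rules of {V, Z} → ESc | ac | ca | ch.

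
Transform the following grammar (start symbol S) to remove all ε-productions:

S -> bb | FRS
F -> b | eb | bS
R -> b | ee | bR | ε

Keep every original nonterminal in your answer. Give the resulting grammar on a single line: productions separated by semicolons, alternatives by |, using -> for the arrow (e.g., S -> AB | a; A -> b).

S -> FS | bb | FRS; F -> b | bS | eb; R -> b | bR | ee

Nullable set: {R}.
S -> FRS: R nullable, giving FRS | FS.
Drop R -> ε.
R -> bR: R nullable, giving b | bR.
Unchanged (no nullable symbols): S -> bb; F -> b; F -> bS; F -> eb; R -> b; R -> ee.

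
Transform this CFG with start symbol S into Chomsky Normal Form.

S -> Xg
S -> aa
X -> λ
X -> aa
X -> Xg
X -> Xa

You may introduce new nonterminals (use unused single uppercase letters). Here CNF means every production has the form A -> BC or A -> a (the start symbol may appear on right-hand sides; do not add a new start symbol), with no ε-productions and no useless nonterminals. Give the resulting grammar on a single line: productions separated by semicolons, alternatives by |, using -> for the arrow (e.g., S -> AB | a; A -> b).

Nullable: {X}; after ε-elimination: S -> g | Xg | aa; X -> a | g | Xa | Xg | aa.
No unit productions to eliminate.
TERM: introduce B -> a, A -> g and substitute in every rule of length ≥2.

S -> g | BB | XA; A -> g; B -> a; X -> a | g | BB | XA | XB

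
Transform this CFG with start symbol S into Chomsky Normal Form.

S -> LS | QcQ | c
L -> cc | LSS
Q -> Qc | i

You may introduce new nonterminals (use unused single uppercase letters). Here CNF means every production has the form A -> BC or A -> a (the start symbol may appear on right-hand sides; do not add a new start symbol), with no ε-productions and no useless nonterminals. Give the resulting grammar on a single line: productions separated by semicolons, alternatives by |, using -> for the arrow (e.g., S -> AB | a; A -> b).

S -> c | LS | QC; A -> c; B -> SS; C -> AQ; L -> AA | LB; Q -> i | QA

No ε-productions.
No unit productions to eliminate.
TERM: introduce A -> c and substitute in every rule of length ≥2.
BIN: L -> LSS becomes L -> LB, B -> SS; S -> QAQ becomes S -> QC, C -> AQ.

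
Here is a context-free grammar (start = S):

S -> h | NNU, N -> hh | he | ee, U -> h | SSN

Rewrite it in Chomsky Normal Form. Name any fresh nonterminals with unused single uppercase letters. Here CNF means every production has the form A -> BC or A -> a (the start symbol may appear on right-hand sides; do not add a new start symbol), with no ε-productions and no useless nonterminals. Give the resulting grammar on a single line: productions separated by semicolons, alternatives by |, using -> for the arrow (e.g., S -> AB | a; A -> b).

No ε-productions.
No unit productions to eliminate.
TERM: introduce A -> e, B -> h and substitute in every rule of length ≥2.
BIN: S -> NNU becomes S -> NC, C -> NU; U -> SSN becomes U -> SD, D -> SN.

S -> h | NC; A -> e; B -> h; C -> NU; D -> SN; N -> AA | BA | BB; U -> h | SD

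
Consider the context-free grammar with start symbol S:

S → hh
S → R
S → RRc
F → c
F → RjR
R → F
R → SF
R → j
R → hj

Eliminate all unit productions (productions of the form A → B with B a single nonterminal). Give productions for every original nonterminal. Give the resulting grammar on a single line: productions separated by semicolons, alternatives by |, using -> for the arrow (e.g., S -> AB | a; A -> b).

Unit productions: R->F, S->R.
Unit pairs (A ⇒* B via units): (R,F), (S,F), (S,R).
S: inherits non-unit rules of {F, R, S} → RRc | RjR | SF | c | hh | hj | j.
F: inherits non-unit rules of {F} → RjR | c.
R: inherits non-unit rules of {F, R} → RjR | SF | c | hj | j.

S -> c | j | SF | hh | hj | RRc | RjR; F -> c | RjR; R -> c | j | SF | hj | RjR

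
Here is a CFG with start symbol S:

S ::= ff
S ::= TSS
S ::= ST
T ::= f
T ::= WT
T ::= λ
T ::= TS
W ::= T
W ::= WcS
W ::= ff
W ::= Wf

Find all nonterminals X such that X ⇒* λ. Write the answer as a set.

Directly nullable (have an ε-rule): {T}.
W is nullable via W -> T (every symbol on the right is already known nullable).
Not nullable: S — each has a terminal in every rule's right-hand side or depends on a non-nullable symbol.

{T, W}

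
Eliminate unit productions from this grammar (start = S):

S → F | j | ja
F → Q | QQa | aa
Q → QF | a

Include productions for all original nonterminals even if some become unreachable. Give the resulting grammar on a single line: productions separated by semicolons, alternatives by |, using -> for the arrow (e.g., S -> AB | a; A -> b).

Unit productions: F->Q, S->F.
Unit pairs (A ⇒* B via units): (F,Q), (S,F), (S,Q).
S: inherits non-unit rules of {F, Q, S} → QF | QQa | a | aa | j | ja.
F: inherits non-unit rules of {F, Q} → QF | QQa | a | aa.
Q: inherits non-unit rules of {Q} → QF | a.

S -> a | j | QF | aa | ja | QQa; F -> a | QF | aa | QQa; Q -> a | QF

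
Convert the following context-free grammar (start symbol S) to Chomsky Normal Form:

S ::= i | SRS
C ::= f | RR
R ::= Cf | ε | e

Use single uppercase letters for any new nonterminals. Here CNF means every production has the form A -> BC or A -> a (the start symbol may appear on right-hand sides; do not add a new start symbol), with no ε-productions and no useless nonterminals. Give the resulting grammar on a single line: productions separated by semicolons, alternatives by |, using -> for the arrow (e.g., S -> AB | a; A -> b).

S -> i | SB | SS; A -> f; B -> RS; C -> e | f | CA | RR; R -> e | f | CA

Nullable: {C, R}; after ε-elimination: S -> i | SS | SRS; C -> R | f | RR; R -> e | f | Cf.
After unit-elimination: S -> i | SS | SRS; C -> e | f | Cf | RR; R -> e | f | Cf.
TERM: introduce A -> f and substitute in every rule of length ≥2.
BIN: S -> SRS becomes S -> SB, B -> RS.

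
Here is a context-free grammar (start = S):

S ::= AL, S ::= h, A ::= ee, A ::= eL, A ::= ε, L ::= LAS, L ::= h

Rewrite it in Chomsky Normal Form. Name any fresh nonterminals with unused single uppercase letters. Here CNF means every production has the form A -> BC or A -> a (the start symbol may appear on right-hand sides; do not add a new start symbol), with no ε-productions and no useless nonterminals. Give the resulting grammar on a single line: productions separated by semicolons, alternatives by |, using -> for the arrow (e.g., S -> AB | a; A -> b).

Nullable: {A}; after ε-elimination: S -> L | h | AL; A -> eL | ee; L -> h | LS | LAS.
After unit-elimination: S -> h | AL | LS | LAS; A -> eL | ee; L -> h | LS | LAS.
TERM: introduce B -> e and substitute in every rule of length ≥2.
BIN: L -> LAS becomes L -> LC, C -> AS; S -> LAS becomes S -> LD, D -> AS.

S -> h | AL | LD | LS; A -> BB | BL; B -> e; C -> AS; D -> AS; L -> h | LC | LS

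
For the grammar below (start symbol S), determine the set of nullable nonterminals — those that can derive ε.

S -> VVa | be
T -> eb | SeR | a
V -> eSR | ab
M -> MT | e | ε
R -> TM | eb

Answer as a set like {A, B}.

{M}

Directly nullable (have an ε-rule): {M}.
Not nullable: R, S, T, V — each has a terminal in every rule's right-hand side or depends on a non-nullable symbol.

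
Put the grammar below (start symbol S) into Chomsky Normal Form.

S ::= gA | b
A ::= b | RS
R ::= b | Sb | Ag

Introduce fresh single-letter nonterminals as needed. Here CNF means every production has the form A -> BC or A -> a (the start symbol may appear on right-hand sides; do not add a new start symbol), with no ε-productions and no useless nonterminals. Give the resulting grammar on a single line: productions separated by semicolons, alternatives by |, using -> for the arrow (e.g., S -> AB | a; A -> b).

S -> b | BA; A -> b | RS; B -> g; C -> b; R -> b | AB | SC

No ε-productions.
No unit productions to eliminate.
TERM: introduce C -> b, B -> g and substitute in every rule of length ≥2.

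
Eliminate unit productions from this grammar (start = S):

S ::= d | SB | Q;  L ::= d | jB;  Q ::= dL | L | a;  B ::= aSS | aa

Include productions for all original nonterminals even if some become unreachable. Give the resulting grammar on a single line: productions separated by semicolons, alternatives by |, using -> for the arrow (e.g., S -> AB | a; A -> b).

S -> a | d | SB | dL | jB; B -> aa | aSS; L -> d | jB; Q -> a | d | dL | jB

Unit productions: Q->L, S->Q.
Unit pairs (A ⇒* B via units): (Q,L), (S,L), (S,Q).
S: inherits non-unit rules of {L, Q, S} → SB | a | d | dL | jB.
B: inherits non-unit rules of {B} → aSS | aa.
L: inherits non-unit rules of {L} → d | jB.
Q: inherits non-unit rules of {L, Q} → a | d | dL | jB.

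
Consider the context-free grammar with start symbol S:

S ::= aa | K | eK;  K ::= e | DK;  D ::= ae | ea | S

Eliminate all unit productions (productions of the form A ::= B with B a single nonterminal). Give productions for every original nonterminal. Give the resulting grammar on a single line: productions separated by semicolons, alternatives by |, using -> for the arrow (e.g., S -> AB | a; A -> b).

S -> e | DK | aa | eK; D -> e | DK | aa | ae | eK | ea; K -> e | DK

Unit productions: D->S, S->K.
Unit pairs (A ⇒* B via units): (D,K), (D,S), (S,K).
S: inherits non-unit rules of {K, S} → DK | aa | e | eK.
D: inherits non-unit rules of {D, K, S} → DK | aa | ae | e | eK | ea.
K: inherits non-unit rules of {K} → DK | e.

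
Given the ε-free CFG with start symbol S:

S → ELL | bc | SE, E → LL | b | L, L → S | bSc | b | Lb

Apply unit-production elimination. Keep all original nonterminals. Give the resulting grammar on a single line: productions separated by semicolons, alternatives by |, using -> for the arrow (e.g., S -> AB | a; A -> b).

Unit productions: E->L, L->S.
Unit pairs (A ⇒* B via units): (E,L), (E,S), (L,S).
S: inherits non-unit rules of {S} → ELL | SE | bc.
E: inherits non-unit rules of {E, L, S} → ELL | LL | Lb | SE | b | bSc | bc.
L: inherits non-unit rules of {L, S} → ELL | Lb | SE | b | bSc | bc.

S -> SE | bc | ELL; E -> b | LL | Lb | SE | bc | ELL | bSc; L -> b | Lb | SE | bc | ELL | bSc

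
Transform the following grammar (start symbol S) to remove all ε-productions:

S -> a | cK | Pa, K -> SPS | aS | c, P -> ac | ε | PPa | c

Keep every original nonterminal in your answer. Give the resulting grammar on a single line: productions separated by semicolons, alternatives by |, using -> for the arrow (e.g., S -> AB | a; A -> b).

S -> a | Pa | cK; K -> c | SS | aS | SPS; P -> a | c | Pa | ac | PPa

Nullable set: {P}.
S -> Pa: P nullable, giving Pa | a.
K -> SPS: P nullable, giving SPS | SS.
Drop P -> ε.
P -> PPa: P, P nullable, giving PPa | Pa | a.
Unchanged (no nullable symbols): S -> a; S -> cK; K -> aS; K -> c; P -> ac; P -> c.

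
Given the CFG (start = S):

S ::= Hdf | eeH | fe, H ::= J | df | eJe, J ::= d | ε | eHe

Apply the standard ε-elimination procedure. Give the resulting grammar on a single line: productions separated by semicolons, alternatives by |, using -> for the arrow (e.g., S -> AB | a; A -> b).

S -> df | ee | fe | Hdf | eeH; H -> J | df | ee | eJe; J -> d | ee | eHe

Nullable set: {H, J}.
S -> Hdf: H nullable, giving Hdf | df.
S -> eeH: H nullable, giving ee | eeH.
H -> J: J nullable, giving J.
H -> eJe: J nullable, giving eJe | ee.
Drop J -> ε.
J -> eHe: H nullable, giving eHe | ee.
Unchanged (no nullable symbols): S -> fe; H -> df; J -> d.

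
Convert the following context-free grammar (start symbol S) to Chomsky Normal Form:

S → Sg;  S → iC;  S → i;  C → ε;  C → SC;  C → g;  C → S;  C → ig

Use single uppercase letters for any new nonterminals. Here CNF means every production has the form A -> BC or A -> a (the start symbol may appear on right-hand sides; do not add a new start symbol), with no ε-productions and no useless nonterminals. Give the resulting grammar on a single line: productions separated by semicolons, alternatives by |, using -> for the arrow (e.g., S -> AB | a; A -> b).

Nullable: {C}; after ε-elimination: S -> i | Sg | iC; C -> S | g | SC | ig.
After unit-elimination: S -> i | Sg | iC; C -> g | i | SC | Sg | iC | ig.
TERM: introduce A -> g, B -> i and substitute in every rule of length ≥2.

S -> i | BC | SA; A -> g; B -> i; C -> g | i | BA | BC | SA | SC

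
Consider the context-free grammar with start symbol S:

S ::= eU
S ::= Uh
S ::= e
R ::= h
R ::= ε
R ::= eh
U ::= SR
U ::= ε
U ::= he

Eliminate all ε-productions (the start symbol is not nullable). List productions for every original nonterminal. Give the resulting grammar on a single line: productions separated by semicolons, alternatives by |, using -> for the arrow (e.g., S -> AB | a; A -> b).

S -> e | h | Uh | eU; R -> h | eh; U -> S | SR | he

Nullable set: {R, U}.
S -> Uh: U nullable, giving Uh | h.
S -> eU: U nullable, giving e | eU.
Drop R -> ε.
Drop U -> ε.
U -> SR: R nullable, giving S | SR.
Unchanged (no nullable symbols): S -> e; R -> eh; R -> h; U -> he.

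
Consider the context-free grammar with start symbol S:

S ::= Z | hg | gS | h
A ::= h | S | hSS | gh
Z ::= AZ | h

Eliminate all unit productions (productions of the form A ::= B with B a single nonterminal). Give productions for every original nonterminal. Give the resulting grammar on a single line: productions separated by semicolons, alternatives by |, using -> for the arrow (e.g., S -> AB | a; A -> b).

S -> h | AZ | gS | hg; A -> h | AZ | gS | gh | hg | hSS; Z -> h | AZ

Unit productions: A->S, S->Z.
Unit pairs (A ⇒* B via units): (A,S), (A,Z), (S,Z).
S: inherits non-unit rules of {S, Z} → AZ | gS | h | hg.
A: inherits non-unit rules of {A, S, Z} → AZ | gS | gh | h | hSS | hg.
Z: inherits non-unit rules of {Z} → AZ | h.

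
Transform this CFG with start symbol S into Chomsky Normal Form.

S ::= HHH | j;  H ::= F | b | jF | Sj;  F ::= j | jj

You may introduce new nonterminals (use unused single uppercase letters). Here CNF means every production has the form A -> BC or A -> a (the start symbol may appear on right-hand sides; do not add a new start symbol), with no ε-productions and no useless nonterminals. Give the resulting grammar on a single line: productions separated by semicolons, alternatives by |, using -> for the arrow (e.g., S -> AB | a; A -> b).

S -> j | HB; A -> j; B -> HH; F -> j | AA; H -> b | j | AA | AF | SA

No ε-productions.
After unit-elimination: S -> j | HHH; F -> j | jj; H -> b | j | Sj | jF | jj.
TERM: introduce A -> j and substitute in every rule of length ≥2.
BIN: S -> HHH becomes S -> HB, B -> HH.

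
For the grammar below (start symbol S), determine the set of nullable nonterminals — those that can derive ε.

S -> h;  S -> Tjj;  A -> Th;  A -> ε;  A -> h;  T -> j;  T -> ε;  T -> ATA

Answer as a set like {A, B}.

Directly nullable (have an ε-rule): {A, T}.
Not nullable: S — each has a terminal in every rule's right-hand side or depends on a non-nullable symbol.

{A, T}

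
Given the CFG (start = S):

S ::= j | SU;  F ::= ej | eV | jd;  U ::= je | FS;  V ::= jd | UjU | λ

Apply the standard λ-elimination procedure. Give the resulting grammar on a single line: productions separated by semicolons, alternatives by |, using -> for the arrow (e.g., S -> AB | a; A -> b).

Nullable set: {V}.
F -> eV: V nullable, giving e | eV.
Drop V -> λ.
Unchanged (no nullable symbols): S -> SU; S -> j; F -> ej; F -> jd; U -> FS; U -> je; V -> UjU; V -> jd.

S -> j | SU; F -> e | eV | ej | jd; U -> FS | je; V -> jd | UjU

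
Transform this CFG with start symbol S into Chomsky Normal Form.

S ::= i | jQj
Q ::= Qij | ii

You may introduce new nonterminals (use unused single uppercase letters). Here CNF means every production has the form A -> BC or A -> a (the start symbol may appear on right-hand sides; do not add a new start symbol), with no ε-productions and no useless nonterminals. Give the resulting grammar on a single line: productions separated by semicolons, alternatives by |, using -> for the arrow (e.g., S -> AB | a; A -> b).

S -> i | BD; A -> i; B -> j; C -> AB; D -> QB; Q -> AA | QC

No ε-productions.
No unit productions to eliminate.
TERM: introduce A -> i, B -> j and substitute in every rule of length ≥2.
BIN: Q -> QAB becomes Q -> QC, C -> AB; S -> BQB becomes S -> BD, D -> QB.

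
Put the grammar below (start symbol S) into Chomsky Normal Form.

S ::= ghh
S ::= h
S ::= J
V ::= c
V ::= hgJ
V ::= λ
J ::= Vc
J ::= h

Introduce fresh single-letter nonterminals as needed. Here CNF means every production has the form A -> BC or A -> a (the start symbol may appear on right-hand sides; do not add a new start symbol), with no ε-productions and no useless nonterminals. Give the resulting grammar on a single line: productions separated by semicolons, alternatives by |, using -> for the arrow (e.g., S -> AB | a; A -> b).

Nullable: {V}; after ε-elimination: S -> J | h | ghh; J -> c | h | Vc; V -> c | hgJ.
After unit-elimination: S -> c | h | Vc | ghh; J -> c | h | Vc; V -> c | hgJ.
TERM: introduce A -> c, B -> g, C -> h and substitute in every rule of length ≥2.
BIN: S -> BCC becomes S -> BD, D -> CC; V -> CBJ becomes V -> CE, E -> BJ.

S -> c | h | BD | VA; A -> c; B -> g; C -> h; D -> CC; E -> BJ; J -> c | h | VA; V -> c | CE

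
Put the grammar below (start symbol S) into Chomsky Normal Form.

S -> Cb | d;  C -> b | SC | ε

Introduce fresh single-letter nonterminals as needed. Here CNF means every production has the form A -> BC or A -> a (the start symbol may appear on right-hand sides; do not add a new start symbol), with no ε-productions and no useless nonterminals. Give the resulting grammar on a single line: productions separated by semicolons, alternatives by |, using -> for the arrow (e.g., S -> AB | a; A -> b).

S -> b | d | CA; A -> b; C -> b | d | CA | SC

Nullable: {C}; after ε-elimination: S -> b | d | Cb; C -> S | b | SC.
After unit-elimination: S -> b | d | Cb; C -> b | d | Cb | SC.
TERM: introduce A -> b and substitute in every rule of length ≥2.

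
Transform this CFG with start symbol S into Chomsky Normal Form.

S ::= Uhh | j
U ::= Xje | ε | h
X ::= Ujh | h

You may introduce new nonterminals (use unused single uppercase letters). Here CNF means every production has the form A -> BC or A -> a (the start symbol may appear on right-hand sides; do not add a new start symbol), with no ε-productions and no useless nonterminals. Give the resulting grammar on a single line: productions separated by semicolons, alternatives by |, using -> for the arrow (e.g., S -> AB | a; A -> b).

S -> j | AA | UD; A -> h; B -> j; C -> e; D -> AA; E -> BC; F -> BA; U -> h | XE; X -> h | BA | UF

Nullable: {U}; after ε-elimination: S -> j | hh | Uhh; U -> h | Xje; X -> h | jh | Ujh.
No unit productions to eliminate.
TERM: introduce C -> e, A -> h, B -> j and substitute in every rule of length ≥2.
BIN: S -> UAA becomes S -> UD, D -> AA; U -> XBC becomes U -> XE, E -> BC; X -> UBA becomes X -> UF, F -> BA.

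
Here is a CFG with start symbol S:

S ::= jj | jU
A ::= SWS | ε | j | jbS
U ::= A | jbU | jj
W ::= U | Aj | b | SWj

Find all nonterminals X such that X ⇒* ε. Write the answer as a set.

Directly nullable (have an ε-rule): {A}.
U is nullable via U -> A (every symbol on the right is already known nullable).
W is nullable via W -> U (every symbol on the right is already known nullable).
Not nullable: S — each has a terminal in every rule's right-hand side or depends on a non-nullable symbol.

{A, U, W}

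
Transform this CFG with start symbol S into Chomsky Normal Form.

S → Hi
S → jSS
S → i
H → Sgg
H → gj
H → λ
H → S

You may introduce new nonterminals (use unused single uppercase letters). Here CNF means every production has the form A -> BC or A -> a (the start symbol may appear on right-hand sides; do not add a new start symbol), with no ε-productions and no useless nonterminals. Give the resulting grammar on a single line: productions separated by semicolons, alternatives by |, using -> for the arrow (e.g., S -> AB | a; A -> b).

S -> i | CF | HA; A -> i; B -> g; C -> j; D -> SS; E -> BB; F -> SS; H -> i | BC | CD | HA | SE

Nullable: {H}; after ε-elimination: S -> i | Hi | jSS; H -> S | gj | Sgg.
After unit-elimination: S -> i | Hi | jSS; H -> i | Hi | gj | Sgg | jSS.
TERM: introduce B -> g, A -> i, C -> j and substitute in every rule of length ≥2.
BIN: H -> CSS becomes H -> CD, D -> SS; H -> SBB becomes H -> SE, E -> BB; S -> CSS becomes S -> CF, F -> SS.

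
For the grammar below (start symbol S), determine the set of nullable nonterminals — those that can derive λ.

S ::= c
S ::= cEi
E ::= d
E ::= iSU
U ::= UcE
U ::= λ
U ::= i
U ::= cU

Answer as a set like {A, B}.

{U}

Directly nullable (have an ε-rule): {U}.
Not nullable: E, S — each has a terminal in every rule's right-hand side or depends on a non-nullable symbol.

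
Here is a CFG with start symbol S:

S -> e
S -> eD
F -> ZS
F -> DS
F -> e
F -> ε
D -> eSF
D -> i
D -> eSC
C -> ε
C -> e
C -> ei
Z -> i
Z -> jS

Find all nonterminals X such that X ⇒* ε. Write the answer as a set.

Directly nullable (have an ε-rule): {C, F}.
Not nullable: D, S, Z — each has a terminal in every rule's right-hand side or depends on a non-nullable symbol.

{C, F}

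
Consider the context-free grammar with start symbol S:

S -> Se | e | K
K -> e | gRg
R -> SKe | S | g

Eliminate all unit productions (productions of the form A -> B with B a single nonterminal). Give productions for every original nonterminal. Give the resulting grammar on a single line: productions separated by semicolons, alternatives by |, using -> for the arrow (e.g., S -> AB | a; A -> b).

S -> e | Se | gRg; K -> e | gRg; R -> e | g | Se | SKe | gRg

Unit productions: R->S, S->K.
Unit pairs (A ⇒* B via units): (R,K), (R,S), (S,K).
S: inherits non-unit rules of {K, S} → Se | e | gRg.
K: inherits non-unit rules of {K} → e | gRg.
R: inherits non-unit rules of {K, R, S} → SKe | Se | e | g | gRg.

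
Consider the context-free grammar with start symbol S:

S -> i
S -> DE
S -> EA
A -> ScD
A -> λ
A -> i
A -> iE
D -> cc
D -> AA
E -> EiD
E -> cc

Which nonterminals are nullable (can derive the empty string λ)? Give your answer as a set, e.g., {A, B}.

{A, D}

Directly nullable (have an ε-rule): {A}.
D is nullable via D -> AA (every symbol on the right is already known nullable).
Not nullable: E, S — each has a terminal in every rule's right-hand side or depends on a non-nullable symbol.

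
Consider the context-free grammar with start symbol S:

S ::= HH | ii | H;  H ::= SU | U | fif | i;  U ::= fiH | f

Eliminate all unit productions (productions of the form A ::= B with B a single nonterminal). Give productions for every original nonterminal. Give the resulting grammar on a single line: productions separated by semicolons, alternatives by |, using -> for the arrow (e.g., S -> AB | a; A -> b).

S -> f | i | HH | SU | ii | fiH | fif; H -> f | i | SU | fiH | fif; U -> f | fiH

Unit productions: H->U, S->H.
Unit pairs (A ⇒* B via units): (H,U), (S,H), (S,U).
S: inherits non-unit rules of {H, S, U} → HH | SU | f | fiH | fif | i | ii.
H: inherits non-unit rules of {H, U} → SU | f | fiH | fif | i.
U: inherits non-unit rules of {U} → f | fiH.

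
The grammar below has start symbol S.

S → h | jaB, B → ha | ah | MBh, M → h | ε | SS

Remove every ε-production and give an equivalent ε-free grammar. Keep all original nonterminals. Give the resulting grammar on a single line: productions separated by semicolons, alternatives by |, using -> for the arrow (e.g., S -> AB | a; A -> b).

Nullable set: {M}.
B -> MBh: M nullable, giving Bh | MBh.
Drop M -> ε.
Unchanged (no nullable symbols): S -> h; S -> jaB; B -> ah; B -> ha; M -> SS; M -> h.

S -> h | jaB; B -> Bh | ah | ha | MBh; M -> h | SS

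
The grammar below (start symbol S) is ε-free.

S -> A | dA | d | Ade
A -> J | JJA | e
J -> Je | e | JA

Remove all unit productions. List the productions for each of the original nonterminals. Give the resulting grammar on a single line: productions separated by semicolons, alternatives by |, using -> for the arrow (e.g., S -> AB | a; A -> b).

Unit productions: A->J, S->A.
Unit pairs (A ⇒* B via units): (A,J), (S,A), (S,J).
S: inherits non-unit rules of {A, J, S} → Ade | JA | JJA | Je | d | dA | e.
A: inherits non-unit rules of {A, J} → JA | JJA | Je | e.
J: inherits non-unit rules of {J} → JA | Je | e.

S -> d | e | JA | Je | dA | Ade | JJA; A -> e | JA | Je | JJA; J -> e | JA | Je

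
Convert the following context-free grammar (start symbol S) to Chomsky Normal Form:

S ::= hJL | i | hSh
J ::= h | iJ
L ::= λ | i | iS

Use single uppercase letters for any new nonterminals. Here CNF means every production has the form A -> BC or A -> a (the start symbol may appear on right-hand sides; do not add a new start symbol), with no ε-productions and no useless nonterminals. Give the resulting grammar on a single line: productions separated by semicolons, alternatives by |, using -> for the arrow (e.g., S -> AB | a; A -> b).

S -> i | BC | BD | BJ; A -> i; B -> h; C -> JL; D -> SB; J -> h | AJ; L -> i | AS

Nullable: {L}; after ε-elimination: S -> i | hJ | hJL | hSh; J -> h | iJ; L -> i | iS.
No unit productions to eliminate.
TERM: introduce B -> h, A -> i and substitute in every rule of length ≥2.
BIN: S -> BJL becomes S -> BC, C -> JL; S -> BSB becomes S -> BD, D -> SB.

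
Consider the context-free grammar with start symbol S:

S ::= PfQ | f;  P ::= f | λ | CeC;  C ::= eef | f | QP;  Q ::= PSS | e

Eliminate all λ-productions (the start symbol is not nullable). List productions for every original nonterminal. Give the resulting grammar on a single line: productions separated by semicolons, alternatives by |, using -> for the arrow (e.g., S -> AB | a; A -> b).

S -> f | fQ | PfQ; C -> Q | f | QP | eef; P -> f | CeC; Q -> e | SS | PSS

Nullable set: {P}.
S -> PfQ: P nullable, giving PfQ | fQ.
C -> QP: P nullable, giving Q | QP.
Drop P -> λ.
Q -> PSS: P nullable, giving PSS | SS.
Unchanged (no nullable symbols): S -> f; C -> eef; C -> f; P -> CeC; P -> f; Q -> e.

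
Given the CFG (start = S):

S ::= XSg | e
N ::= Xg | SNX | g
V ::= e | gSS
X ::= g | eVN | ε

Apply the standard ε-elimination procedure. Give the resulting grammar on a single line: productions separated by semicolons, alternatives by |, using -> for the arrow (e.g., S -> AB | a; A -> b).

S -> e | Sg | XSg; N -> g | SN | Xg | SNX; V -> e | gSS; X -> g | eVN

Nullable set: {X}.
S -> XSg: X nullable, giving Sg | XSg.
N -> SNX: X nullable, giving SN | SNX.
N -> Xg: X nullable, giving Xg | g.
Drop X -> ε.
Unchanged (no nullable symbols): S -> e; N -> g; V -> e; V -> gSS; X -> eVN; X -> g.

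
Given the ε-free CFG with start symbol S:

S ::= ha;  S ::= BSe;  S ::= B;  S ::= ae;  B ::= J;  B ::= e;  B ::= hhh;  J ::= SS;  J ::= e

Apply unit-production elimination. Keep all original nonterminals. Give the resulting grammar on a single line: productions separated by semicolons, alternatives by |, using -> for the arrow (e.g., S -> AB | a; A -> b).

S -> e | SS | ae | ha | BSe | hhh; B -> e | SS | hhh; J -> e | SS

Unit productions: B->J, S->B.
Unit pairs (A ⇒* B via units): (B,J), (S,B), (S,J).
S: inherits non-unit rules of {B, J, S} → BSe | SS | ae | e | ha | hhh.
B: inherits non-unit rules of {B, J} → SS | e | hhh.
J: inherits non-unit rules of {J} → SS | e.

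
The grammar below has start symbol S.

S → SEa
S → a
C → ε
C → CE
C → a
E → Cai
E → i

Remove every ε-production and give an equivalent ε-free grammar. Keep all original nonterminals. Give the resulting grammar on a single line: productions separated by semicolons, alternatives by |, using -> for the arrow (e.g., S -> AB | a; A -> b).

Nullable set: {C}.
Drop C -> ε.
C -> CE: C nullable, giving CE | E.
E -> Cai: C nullable, giving Cai | ai.
Unchanged (no nullable symbols): S -> SEa; S -> a; C -> a; E -> i.

S -> a | SEa; C -> E | a | CE; E -> i | ai | Cai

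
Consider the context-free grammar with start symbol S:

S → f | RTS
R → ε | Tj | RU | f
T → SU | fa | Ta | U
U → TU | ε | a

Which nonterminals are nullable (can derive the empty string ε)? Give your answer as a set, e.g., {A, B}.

{R, T, U}

Directly nullable (have an ε-rule): {R, U}.
T is nullable via T -> U (every symbol on the right is already known nullable).
Not nullable: S — each has a terminal in every rule's right-hand side or depends on a non-nullable symbol.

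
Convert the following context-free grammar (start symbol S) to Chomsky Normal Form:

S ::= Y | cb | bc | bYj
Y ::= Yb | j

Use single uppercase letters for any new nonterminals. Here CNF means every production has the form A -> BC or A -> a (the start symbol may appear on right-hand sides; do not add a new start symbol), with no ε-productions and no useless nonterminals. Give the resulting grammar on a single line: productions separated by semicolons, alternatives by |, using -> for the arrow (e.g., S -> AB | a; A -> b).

No ε-productions.
After unit-elimination: S -> j | Yb | bc | cb | bYj; Y -> j | Yb.
TERM: introduce A -> b, C -> c, B -> j and substitute in every rule of length ≥2.
BIN: S -> AYB becomes S -> AD, D -> YB.

S -> j | AC | AD | CA | YA; A -> b; B -> j; C -> c; D -> YB; Y -> j | YA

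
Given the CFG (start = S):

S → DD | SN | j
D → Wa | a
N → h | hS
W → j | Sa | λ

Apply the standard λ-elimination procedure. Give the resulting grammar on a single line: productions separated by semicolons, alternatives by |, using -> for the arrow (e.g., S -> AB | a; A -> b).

S -> j | DD | SN; D -> a | Wa; N -> h | hS; W -> j | Sa

Nullable set: {W}.
D -> Wa: W nullable, giving Wa | a.
Drop W -> λ.
Unchanged (no nullable symbols): S -> DD; S -> SN; S -> j; D -> a; N -> h; N -> hS; W -> Sa; W -> j.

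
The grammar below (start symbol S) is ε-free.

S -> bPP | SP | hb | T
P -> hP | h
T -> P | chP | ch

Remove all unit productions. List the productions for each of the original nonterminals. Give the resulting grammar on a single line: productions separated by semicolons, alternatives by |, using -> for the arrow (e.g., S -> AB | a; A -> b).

S -> h | SP | ch | hP | hb | bPP | chP; P -> h | hP; T -> h | ch | hP | chP

Unit productions: S->T, T->P.
Unit pairs (A ⇒* B via units): (S,P), (S,T), (T,P).
S: inherits non-unit rules of {P, S, T} → SP | bPP | ch | chP | h | hP | hb.
P: inherits non-unit rules of {P} → h | hP.
T: inherits non-unit rules of {P, T} → ch | chP | h | hP.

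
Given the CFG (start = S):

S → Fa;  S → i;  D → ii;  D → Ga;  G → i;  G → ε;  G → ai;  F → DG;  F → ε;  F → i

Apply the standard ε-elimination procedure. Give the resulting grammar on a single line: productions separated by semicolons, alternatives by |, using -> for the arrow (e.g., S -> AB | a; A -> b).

Nullable set: {F, G}.
S -> Fa: F nullable, giving Fa | a.
D -> Ga: G nullable, giving Ga | a.
Drop F -> ε.
F -> DG: G nullable, giving D | DG.
Drop G -> ε.
Unchanged (no nullable symbols): S -> i; D -> ii; F -> i; G -> ai; G -> i.

S -> a | i | Fa; D -> a | Ga | ii; F -> D | i | DG; G -> i | ai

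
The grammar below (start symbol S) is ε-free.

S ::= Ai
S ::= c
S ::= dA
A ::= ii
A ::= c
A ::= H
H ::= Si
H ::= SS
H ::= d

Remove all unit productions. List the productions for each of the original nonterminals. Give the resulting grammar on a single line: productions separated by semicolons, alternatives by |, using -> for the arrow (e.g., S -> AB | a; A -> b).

Unit productions: A->H.
Unit pairs (A ⇒* B via units): (A,H).
S: inherits non-unit rules of {S} → Ai | c | dA.
A: inherits non-unit rules of {A, H} → SS | Si | c | d | ii.
H: inherits non-unit rules of {H} → SS | Si | d.

S -> c | Ai | dA; A -> c | d | SS | Si | ii; H -> d | SS | Si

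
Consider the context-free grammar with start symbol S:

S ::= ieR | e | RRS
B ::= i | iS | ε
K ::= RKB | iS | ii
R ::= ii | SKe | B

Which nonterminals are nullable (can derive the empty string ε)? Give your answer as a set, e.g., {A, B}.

Directly nullable (have an ε-rule): {B}.
R is nullable via R -> B (every symbol on the right is already known nullable).
Not nullable: K, S — each has a terminal in every rule's right-hand side or depends on a non-nullable symbol.

{B, R}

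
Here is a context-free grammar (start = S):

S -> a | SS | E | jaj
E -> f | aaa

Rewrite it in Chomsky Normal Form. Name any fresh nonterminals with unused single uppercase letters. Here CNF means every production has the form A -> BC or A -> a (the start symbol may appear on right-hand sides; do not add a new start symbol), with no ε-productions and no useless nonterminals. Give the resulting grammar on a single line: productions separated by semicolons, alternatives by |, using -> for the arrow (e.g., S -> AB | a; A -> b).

No ε-productions.
After unit-elimination: S -> a | f | SS | aaa | jaj; E -> f | aaa.
TERM: introduce A -> a, B -> j and substitute in every rule of length ≥2.
BIN: E -> AAA becomes E -> AC, C -> AA; S -> AAA becomes S -> AD, D -> AA; S -> BAB becomes S -> BF, F -> AB.
Drop unreachable/unproductive: E.

S -> a | f | AD | BF | SS; A -> a; B -> j; D -> AA; F -> AB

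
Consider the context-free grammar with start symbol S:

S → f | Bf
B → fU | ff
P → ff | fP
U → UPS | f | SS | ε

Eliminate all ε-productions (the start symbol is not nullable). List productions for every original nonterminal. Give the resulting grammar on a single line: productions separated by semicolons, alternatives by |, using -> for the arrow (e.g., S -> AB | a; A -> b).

Nullable set: {U}.
B -> fU: U nullable, giving f | fU.
Drop U -> ε.
U -> UPS: U nullable, giving PS | UPS.
Unchanged (no nullable symbols): S -> Bf; S -> f; B -> ff; P -> fP; P -> ff; U -> SS; U -> f.

S -> f | Bf; B -> f | fU | ff; P -> fP | ff; U -> f | PS | SS | UPS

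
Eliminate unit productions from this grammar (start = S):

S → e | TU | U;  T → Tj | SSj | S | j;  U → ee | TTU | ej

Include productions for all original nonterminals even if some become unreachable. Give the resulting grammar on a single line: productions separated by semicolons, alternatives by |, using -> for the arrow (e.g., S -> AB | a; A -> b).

Unit productions: S->U, T->S.
Unit pairs (A ⇒* B via units): (S,U), (T,S), (T,U).
S: inherits non-unit rules of {S, U} → TTU | TU | e | ee | ej.
T: inherits non-unit rules of {S, T, U} → SSj | TTU | TU | Tj | e | ee | ej | j.
U: inherits non-unit rules of {U} → TTU | ee | ej.

S -> e | TU | ee | ej | TTU; T -> e | j | TU | Tj | ee | ej | SSj | TTU; U -> ee | ej | TTU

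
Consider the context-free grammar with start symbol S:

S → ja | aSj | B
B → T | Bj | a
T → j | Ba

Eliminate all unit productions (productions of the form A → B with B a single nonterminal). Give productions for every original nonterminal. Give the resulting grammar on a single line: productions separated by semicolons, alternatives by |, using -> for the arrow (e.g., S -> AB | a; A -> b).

S -> a | j | Ba | Bj | ja | aSj; B -> a | j | Ba | Bj; T -> j | Ba

Unit productions: B->T, S->B.
Unit pairs (A ⇒* B via units): (B,T), (S,B), (S,T).
S: inherits non-unit rules of {B, S, T} → Ba | Bj | a | aSj | j | ja.
B: inherits non-unit rules of {B, T} → Ba | Bj | a | j.
T: inherits non-unit rules of {T} → Ba | j.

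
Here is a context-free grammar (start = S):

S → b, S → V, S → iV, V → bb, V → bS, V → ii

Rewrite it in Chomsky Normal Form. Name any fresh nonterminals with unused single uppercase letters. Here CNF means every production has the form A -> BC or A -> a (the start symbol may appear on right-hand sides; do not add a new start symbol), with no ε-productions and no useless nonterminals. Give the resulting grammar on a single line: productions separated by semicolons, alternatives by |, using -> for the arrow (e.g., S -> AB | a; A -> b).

No ε-productions.
After unit-elimination: S -> b | bS | bb | iV | ii; V -> bS | bb | ii.
TERM: introduce A -> b, B -> i and substitute in every rule of length ≥2.

S -> b | AA | AS | BB | BV; A -> b; B -> i; V -> AA | AS | BB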